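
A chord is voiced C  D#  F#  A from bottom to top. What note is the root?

Reordering C, D#, F#, A into stacked thirds gives D#–F#–A–C; the bottom of that stack, D#, is the root.

D#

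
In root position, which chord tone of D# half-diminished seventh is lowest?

D#

In root position the root is lowest. For D# half-diminished seventh (D#–F#–A–C#) that is D#.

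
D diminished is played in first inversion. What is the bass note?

The third of D diminished (D–F–Ab) is F; that is the bass in first inversion.

F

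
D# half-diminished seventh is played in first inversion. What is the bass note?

D# half-diminished seventh is D#–F#–A–C#. First inversion places the third in the bass: F#.

F#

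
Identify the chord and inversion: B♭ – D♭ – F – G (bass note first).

Reducing to letter names: Bb, Db, F, G. These stack in thirds as G–Bb–Db–F — a G half-diminished seventh chord.
Bb is the third of G half-diminished seventh; third in the bass means first inversion (figured bass 6/5).

G half-diminished seventh, first inversion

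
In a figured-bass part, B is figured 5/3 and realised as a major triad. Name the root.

The figures 5/3 mean the root of the chord is in the bass. If B is the root of a major triad, the root is B (chord tones B–D#–F#).

B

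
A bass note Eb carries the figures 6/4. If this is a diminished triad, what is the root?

The figures 6/4 mean the fifth of the chord is in the bass. If Eb is the fifth of a diminished triad, the root is A (chord tones A–C–Eb).

A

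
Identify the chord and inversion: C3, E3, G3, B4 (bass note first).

C major seventh, root position

The pitch classes C, E, G, B arrange in thirds as C–E–G–B: a C major seventh chord.
C is the root of C major seventh; root in the bass means root position (figured bass 7).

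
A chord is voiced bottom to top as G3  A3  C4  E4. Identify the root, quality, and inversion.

Reducing to letter names: G, A, C, E. These stack in thirds as A–C–E–G — an A minor seventh chord.
G is the seventh of A minor seventh; seventh in the bass means third inversion (figured bass 4/2).

A minor seventh, third inversion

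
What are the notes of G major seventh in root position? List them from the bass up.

G, B, D, F#

The chord tones are G–B–D–F#. With the root (G) lowest for root position: G, B, D, F#.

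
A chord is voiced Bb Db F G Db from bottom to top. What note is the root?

The distinct letter names are Bb, Db, F, G. Arranged as a stack of thirds they read G–Bb–Db–F, so G is the root (a G half-diminished seventh chord).

G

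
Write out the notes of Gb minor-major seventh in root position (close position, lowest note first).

Gb minor-major seventh is Gb–Bbb–Db–F. Root position puts the root (Gb) in the bass, with the remaining tones above: Gb, Bbb, Db, F.

Gb, Bbb, Db, F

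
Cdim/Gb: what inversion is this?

Cdim/Gb means C diminished with Gb in the bass. Gb is the fifth of C diminished (C–Eb–Gb), so this is second inversion.

second inversion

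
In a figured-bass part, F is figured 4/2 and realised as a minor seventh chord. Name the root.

The figures 4/2 mean the seventh of the chord is in the bass. If F is the seventh of a minor seventh chord, the root is G (chord tones G–Bb–D–F).

G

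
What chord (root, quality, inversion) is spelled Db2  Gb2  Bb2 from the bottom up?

Gb major, second inversion

The pitch classes Db, Gb, Bb arrange in thirds as Gb–Bb–Db: a Gb major triad.
Db is the fifth of Gb major; fifth in the bass means second inversion (figured bass 6/4).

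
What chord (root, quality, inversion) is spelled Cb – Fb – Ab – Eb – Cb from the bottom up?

Fb major seventh, second inversion

The distinct note names are Cb, Fb, Ab, Eb. Stacked in thirds they read Fb–Ab–Cb–Eb, which is a major seventh chord on Fb.
The lowest note is Cb, the fifth of the chord, so this is second inversion (figured bass 4/3).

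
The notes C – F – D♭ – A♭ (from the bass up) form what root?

C, F, Db, Ab are the tones of a Db major seventh chord (Db–F–Ab–C), making Db the root.

Db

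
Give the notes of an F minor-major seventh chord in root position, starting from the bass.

F, Ab, C, E

F minor-major seventh is F–Ab–C–E. Root position puts the root (F) in the bass, with the remaining tones above: F, Ab, C, E.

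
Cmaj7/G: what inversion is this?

second inversion

Cmaj7/G means C major seventh with G in the bass. G is the fifth of C major seventh (C–E–G–B), so this is second inversion.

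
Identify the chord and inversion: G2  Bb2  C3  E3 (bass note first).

C dominant seventh, second inversion

Reducing to letter names: G, Bb, C, E. These stack in thirds as C–E–G–Bb — a C dominant seventh chord.
G is the fifth of C dominant seventh; fifth in the bass means second inversion (figured bass 4/3).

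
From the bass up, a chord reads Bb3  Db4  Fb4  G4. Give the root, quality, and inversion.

G diminished seventh, first inversion

The distinct note names are Bb, Db, Fb, G. Stacked in thirds they read G–Bb–Db–Fb, which is a diminished seventh chord on G.
Bb is the third of G diminished seventh; third in the bass means first inversion (figured bass 6/5).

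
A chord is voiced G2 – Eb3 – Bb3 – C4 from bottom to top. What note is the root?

C

The distinct letter names are G, Eb, Bb, C. Arranged as a stack of thirds they read C–Eb–G–Bb, so C is the root (a C minor seventh chord).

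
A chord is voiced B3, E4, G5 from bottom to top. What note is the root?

E

B, E, G are the tones of an E minor triad (E–G–B), making E the root.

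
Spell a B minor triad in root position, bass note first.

Spelling B minor: B–D–F#. In root position the root is bass, giving B, D, F# from the bottom.

B, D, F#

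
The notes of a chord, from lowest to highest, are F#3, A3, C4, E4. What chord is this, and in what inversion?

Reducing to letter names: F#, A, C, E. These stack in thirds as F#–A–C–E — an F# half-diminished seventh chord.
F# is the root of F# half-diminished seventh; root in the bass means root position (figured bass 7).

F# half-diminished seventh, root position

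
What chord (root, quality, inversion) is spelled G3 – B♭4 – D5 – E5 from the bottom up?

Reducing to letter names: G, Bb, D, E. These stack in thirds as E–G–Bb–D — an E half-diminished seventh chord.
With the third (G) in the bass, the chord is in first inversion (figured bass 6/5).

E half-diminished seventh, first inversion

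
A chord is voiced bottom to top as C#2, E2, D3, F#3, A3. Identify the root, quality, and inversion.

The distinct note names are C#, E, D, F#, A. Stacked in thirds they read D–F#–A–C#–E, which is a major ninth chord on D.
C# is the seventh of D major ninth; seventh in the bass means third inversion.

D major ninth, third inversion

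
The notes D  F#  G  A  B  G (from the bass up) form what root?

Reordering D, F#, G, A, B into stacked thirds gives G–B–D–F#–A; the bottom of that stack, G, is the root.

G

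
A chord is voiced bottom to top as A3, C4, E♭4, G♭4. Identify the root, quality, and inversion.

A diminished seventh, root position

Reducing to letter names: A, C, Eb, Gb. These stack in thirds as A–C–Eb–Gb — an A diminished seventh chord.
A is the root of A diminished seventh; root in the bass means root position (figured bass 7).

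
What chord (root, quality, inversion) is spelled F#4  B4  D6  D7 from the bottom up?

The distinct note names are F#, B, D. Stacked in thirds they read B–D–F#, which is a minor triad on B.
F# is the fifth of B minor; fifth in the bass means second inversion (figured bass 6/4).

B minor, second inversion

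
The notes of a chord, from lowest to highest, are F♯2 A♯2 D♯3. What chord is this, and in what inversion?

The distinct note names are F#, A#, D#. Stacked in thirds they read D#–F#–A#, which is a minor triad on D#.
With the third (F#) in the bass, the chord is in first inversion (figured bass 6).

D# minor, first inversion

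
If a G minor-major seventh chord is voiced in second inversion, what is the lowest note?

The fifth of G minor-major seventh (G–Bb–D–F#) is D; that is the bass in second inversion.

D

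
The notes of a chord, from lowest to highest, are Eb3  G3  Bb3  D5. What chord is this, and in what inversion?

The distinct note names are Eb, G, Bb, D. Stacked in thirds they read Eb–G–Bb–D, which is a major seventh chord on Eb.
Eb is the root of Eb major seventh; root in the bass means root position (figured bass 7).

Eb major seventh, root position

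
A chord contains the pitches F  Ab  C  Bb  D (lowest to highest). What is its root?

Bb

The distinct letter names are F, Ab, C, Bb, D. Arranged as a stack of thirds they read Bb–D–F–Ab–C, so Bb is the root (a Bb dominant ninth chord).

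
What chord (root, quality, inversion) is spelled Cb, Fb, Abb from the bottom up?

The distinct note names are Cb, Fb, Abb. Stacked in thirds they read Fb–Abb–Cb, which is a minor triad on Fb.
Cb is the fifth of Fb minor; fifth in the bass means second inversion (figured bass 6/4).

Fb minor, second inversion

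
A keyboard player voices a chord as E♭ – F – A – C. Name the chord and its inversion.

The pitch classes Eb, F, A, C arrange in thirds as F–A–C–Eb: an F dominant seventh chord.
Eb is the seventh of F dominant seventh; seventh in the bass means third inversion (figured bass 4/2).

F dominant seventh, third inversion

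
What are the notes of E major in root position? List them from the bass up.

E major is E–G#–B. Root position puts the root (E) in the bass, with the remaining tones above: E, G#, B.

E, G#, B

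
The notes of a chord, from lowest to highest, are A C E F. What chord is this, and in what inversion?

Reducing to letter names: A, C, E, F. These stack in thirds as F–A–C–E — an F major seventh chord.
A is the third of F major seventh; third in the bass means first inversion (figured bass 6/5).

F major seventh, first inversion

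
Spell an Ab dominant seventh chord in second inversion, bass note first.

Eb, Gb, Ab, C

The chord tones are Ab–C–Eb–Gb. With the fifth (Eb) lowest for second inversion: Eb, Gb, Ab, C.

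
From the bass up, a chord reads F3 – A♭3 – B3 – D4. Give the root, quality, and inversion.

B diminished seventh, second inversion

The pitch classes F, Ab, B, D arrange in thirds as B–D–F–Ab: a B diminished seventh chord.
F is the fifth of B diminished seventh; fifth in the bass means second inversion (figured bass 4/3).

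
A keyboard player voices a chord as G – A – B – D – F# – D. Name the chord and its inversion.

Reducing to letter names: G, A, B, D, F#. These stack in thirds as G–B–D–F#–A — a G major ninth chord.
G is the root of G major ninth; root in the bass means root position.

G major ninth, root position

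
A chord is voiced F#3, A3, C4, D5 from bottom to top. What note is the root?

Reordering F#, A, C, D into stacked thirds gives D–F#–A–C; the bottom of that stack, D, is the root.

D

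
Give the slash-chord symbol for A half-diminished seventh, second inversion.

Aø7/Eb

Second inversion of A half-diminished seventh has the fifth (Eb) in the bass. As a slash chord: Aø7/Eb.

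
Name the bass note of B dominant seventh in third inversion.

A

In third inversion the seventh is lowest. For B dominant seventh (B–D#–F#–A) that is A.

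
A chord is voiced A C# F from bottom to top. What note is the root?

A, C#, F are the tones of an F augmented triad (F–A–C#), making F the root.

F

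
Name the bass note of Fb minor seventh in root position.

Fb

In root position the root is lowest. For Fb minor seventh (Fb–Abb–Cb–Ebb) that is Fb.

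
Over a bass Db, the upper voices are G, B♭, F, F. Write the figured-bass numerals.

4/3

The notes Db, G, Bb, F stack in thirds as G–Bb–Db–F — a G half-diminished seventh chord. The bass Db is the fifth, so this is second inversion: figured 4/3.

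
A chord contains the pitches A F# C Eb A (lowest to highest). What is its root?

The distinct letter names are A, F#, C, Eb. Arranged as a stack of thirds they read F#–A–C–Eb, so F# is the root (an F# diminished seventh chord).

F#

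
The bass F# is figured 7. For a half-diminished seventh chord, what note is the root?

The figures 7 mean the root of the chord is in the bass. If F# is the root of a half-diminished seventh chord, the root is F# (chord tones F#–A–C–E).

F#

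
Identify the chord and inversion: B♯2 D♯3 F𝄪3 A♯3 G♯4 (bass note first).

The distinct note names are B#, D#, F##, A#, G#. Stacked in thirds they read G#–B#–D#–F##–A#, which is a major ninth chord on G#.
The lowest note is B#, the third of the chord, so this is first inversion.

G# major ninth, first inversion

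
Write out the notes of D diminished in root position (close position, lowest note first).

D, F, Ab

D diminished is D–F–Ab. Root position puts the root (D) in the bass, with the remaining tones above: D, F, Ab.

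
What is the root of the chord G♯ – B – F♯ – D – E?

Reordering G#, B, F#, D, E into stacked thirds gives E–G#–B–D–F#; the bottom of that stack, E, is the root.

E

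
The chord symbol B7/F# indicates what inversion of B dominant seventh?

B7/F# means B dominant seventh with F# in the bass. F# is the fifth of B dominant seventh (B–D#–F#–A), so this is second inversion.

second inversion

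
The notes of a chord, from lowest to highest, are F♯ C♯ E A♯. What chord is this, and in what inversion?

F# dominant seventh, root position

Reducing to letter names: F#, C#, E, A#. These stack in thirds as F#–A#–C#–E — an F# dominant seventh chord.
With the root (F#) in the bass, the chord is in root position (figured bass 7).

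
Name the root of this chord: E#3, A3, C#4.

A

The distinct letter names are E#, A, C#. Arranged as a stack of thirds they read A–C#–E#, so A is the root (an A augmented triad).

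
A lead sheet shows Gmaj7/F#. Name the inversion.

Gmaj7/F# means G major seventh with F# in the bass. F# is the seventh of G major seventh (G–B–D–F#), so this is third inversion.

third inversion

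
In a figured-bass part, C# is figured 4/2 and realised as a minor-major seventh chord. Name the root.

D

The figures 4/2 mean the seventh of the chord is in the bass. If C# is the seventh of a minor-major seventh chord, the root is D (chord tones D–F–A–C#).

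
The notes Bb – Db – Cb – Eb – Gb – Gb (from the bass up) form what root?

Reordering Bb, Db, Cb, Eb, Gb into stacked thirds gives Cb–Eb–Gb–Bb–Db; the bottom of that stack, Cb, is the root.

Cb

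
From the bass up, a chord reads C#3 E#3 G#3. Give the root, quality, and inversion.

C# major, root position

The pitch classes C#, E#, G# arrange in thirds as C#–E#–G#: a C# major triad.
With the root (C#) in the bass, the chord is in root position (figured bass 5/3).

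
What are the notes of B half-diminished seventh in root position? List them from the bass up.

B, D, F, A

B half-diminished seventh is B–D–F–A. Root position puts the root (B) in the bass, with the remaining tones above: B, D, F, A.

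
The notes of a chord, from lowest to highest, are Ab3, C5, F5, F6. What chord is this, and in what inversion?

The pitch classes Ab, C, F arrange in thirds as F–Ab–C: an F minor triad.
Ab is the third of F minor; third in the bass means first inversion (figured bass 6).

F minor, first inversion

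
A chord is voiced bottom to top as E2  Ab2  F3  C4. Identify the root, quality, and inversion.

F minor-major seventh, third inversion

The distinct note names are E, Ab, F, C. Stacked in thirds they read F–Ab–C–E, which is a minor-major seventh chord on F.
The lowest note is E, the seventh of the chord, so this is third inversion (figured bass 4/2).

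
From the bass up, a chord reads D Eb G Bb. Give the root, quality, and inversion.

Eb major seventh, third inversion

The distinct note names are D, Eb, G, Bb. Stacked in thirds they read Eb–G–Bb–D, which is a major seventh chord on Eb.
The lowest note is D, the seventh of the chord, so this is third inversion (figured bass 4/2).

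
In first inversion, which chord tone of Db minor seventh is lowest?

In first inversion the third is lowest. For Db minor seventh (Db–Fb–Ab–Cb) that is Fb.

Fb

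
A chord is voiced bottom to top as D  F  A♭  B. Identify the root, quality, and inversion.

The pitch classes D, F, Ab, B arrange in thirds as B–D–F–Ab: a B diminished seventh chord.
D is the third of B diminished seventh; third in the bass means first inversion (figured bass 6/5).

B diminished seventh, first inversion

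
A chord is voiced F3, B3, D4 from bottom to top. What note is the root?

The distinct letter names are F, B, D. Arranged as a stack of thirds they read B–D–F, so B is the root (a B diminished triad).

B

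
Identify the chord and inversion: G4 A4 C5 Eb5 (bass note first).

A half-diminished seventh, third inversion

The distinct note names are G, A, C, Eb. Stacked in thirds they read A–C–Eb–G, which is a half-diminished seventh chord on A.
With the seventh (G) in the bass, the chord is in third inversion (figured bass 4/2).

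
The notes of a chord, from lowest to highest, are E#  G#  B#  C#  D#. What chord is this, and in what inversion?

C# major ninth, first inversion

The distinct note names are E#, G#, B#, C#, D#. Stacked in thirds they read C#–E#–G#–B#–D#, which is a major ninth chord on C#.
With the third (E#) in the bass, the chord is in first inversion.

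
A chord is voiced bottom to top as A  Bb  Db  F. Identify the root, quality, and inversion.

Bb minor-major seventh, third inversion

The pitch classes A, Bb, Db, F arrange in thirds as Bb–Db–F–A: a Bb minor-major seventh chord.
The lowest note is A, the seventh of the chord, so this is third inversion (figured bass 4/2).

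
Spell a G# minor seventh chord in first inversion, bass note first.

B, D#, F#, G#

Spelling G# minor seventh: G#–B–D#–F#. In first inversion the third is bass, giving B, D#, F#, G# from the bottom.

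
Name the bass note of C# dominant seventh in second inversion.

G#

C# dominant seventh is C#–E#–G#–B. Second inversion places the fifth in the bass: G#.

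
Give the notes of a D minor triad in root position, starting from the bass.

The chord tones are D–F–A. With the root (D) lowest for root position: D, F, A.

D, F, A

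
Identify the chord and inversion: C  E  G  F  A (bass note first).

F major ninth, second inversion

Reducing to letter names: C, E, G, F, A. These stack in thirds as F–A–C–E–G — an F major ninth chord.
C is the fifth of F major ninth; fifth in the bass means second inversion.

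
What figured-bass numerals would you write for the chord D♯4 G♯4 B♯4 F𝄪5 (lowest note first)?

4/3

The notes D#, G#, B#, F## stack in thirds as G#–B#–D#–F## — a G# major seventh chord. The bass D# is the fifth, so this is second inversion: figured 4/3.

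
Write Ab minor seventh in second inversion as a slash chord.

Abm7/Eb

Second inversion of Ab minor seventh has the fifth (Eb) in the bass. As a slash chord: Abm7/Eb.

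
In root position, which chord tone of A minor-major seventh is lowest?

A

The root of A minor-major seventh (A–C–E–G#) is A; that is the bass in root position.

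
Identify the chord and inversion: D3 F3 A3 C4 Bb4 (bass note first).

The distinct note names are D, F, A, C, Bb. Stacked in thirds they read Bb–D–F–A–C, which is a major ninth chord on Bb.
The lowest note is D, the third of the chord, so this is first inversion.

Bb major ninth, first inversion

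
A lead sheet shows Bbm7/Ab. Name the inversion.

Bbm7/Ab means Bb minor seventh with Ab in the bass. Ab is the seventh of Bb minor seventh (Bb–Db–F–Ab), so this is third inversion.

third inversion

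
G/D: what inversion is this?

G/D means G major with D in the bass. D is the fifth of G major (G–B–D), so this is second inversion.

second inversion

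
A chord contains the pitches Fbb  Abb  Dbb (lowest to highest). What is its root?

Dbb

Fbb, Abb, Dbb are the tones of a Dbb minor triad (Dbb–Fbb–Abb), making Dbb the root.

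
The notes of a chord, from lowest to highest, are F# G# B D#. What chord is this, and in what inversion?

The pitch classes F#, G#, B, D# arrange in thirds as G#–B–D#–F#: a G# minor seventh chord.
With the seventh (F#) in the bass, the chord is in third inversion (figured bass 4/2).

G# minor seventh, third inversion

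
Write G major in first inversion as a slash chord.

First inversion of G major has the third (B) in the bass. As a slash chord: G/B.

G/B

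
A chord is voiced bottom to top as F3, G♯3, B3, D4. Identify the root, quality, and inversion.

The pitch classes F, G#, B, D arrange in thirds as G#–B–D–F: a G# diminished seventh chord.
With the seventh (F) in the bass, the chord is in third inversion (figured bass 4/2).

G# diminished seventh, third inversion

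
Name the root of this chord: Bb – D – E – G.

E

Reordering Bb, D, E, G into stacked thirds gives E–G–Bb–D; the bottom of that stack, E, is the root.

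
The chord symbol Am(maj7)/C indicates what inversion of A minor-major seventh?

Am(maj7)/C means A minor-major seventh with C in the bass. C is the third of A minor-major seventh (A–C–E–G#), so this is first inversion.

first inversion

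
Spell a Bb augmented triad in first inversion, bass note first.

The chord tones are Bb–D–F#. With the third (D) lowest for first inversion: D, F#, Bb.

D, F#, Bb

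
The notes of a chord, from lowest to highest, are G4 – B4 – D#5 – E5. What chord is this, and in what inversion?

The distinct note names are G, B, D#, E. Stacked in thirds they read E–G–B–D#, which is a minor-major seventh chord on E.
The lowest note is G, the third of the chord, so this is first inversion (figured bass 6/5).

E minor-major seventh, first inversion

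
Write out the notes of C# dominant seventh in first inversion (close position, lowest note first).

E#, G#, B, C#

Spelling C# dominant seventh: C#–E#–G#–B. In first inversion the third is bass, giving E#, G#, B, C# from the bottom.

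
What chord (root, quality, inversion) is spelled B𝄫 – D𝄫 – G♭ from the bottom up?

The distinct note names are Bbb, Dbb, Gb. Stacked in thirds they read Gb–Bbb–Dbb, which is a diminished triad on Gb.
Bbb is the third of Gb diminished; third in the bass means first inversion (figured bass 6).

Gb diminished, first inversion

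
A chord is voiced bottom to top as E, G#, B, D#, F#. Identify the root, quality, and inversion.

The distinct note names are E, G#, B, D#, F#. Stacked in thirds they read E–G#–B–D#–F#, which is a major ninth chord on E.
The lowest note is E, the root of the chord, so this is root position.

E major ninth, root position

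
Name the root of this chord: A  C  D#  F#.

D#

The distinct letter names are A, C, D#, F#. Arranged as a stack of thirds they read D#–F#–A–C, so D# is the root (a D# diminished seventh chord).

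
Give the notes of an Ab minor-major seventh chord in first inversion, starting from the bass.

Cb, Eb, G, Ab

Ab minor-major seventh is Ab–Cb–Eb–G. First inversion puts the third (Cb) in the bass, with the remaining tones above: Cb, Eb, G, Ab.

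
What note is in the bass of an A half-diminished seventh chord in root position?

A

In root position the root is lowest. For A half-diminished seventh (A–C–Eb–G) that is A.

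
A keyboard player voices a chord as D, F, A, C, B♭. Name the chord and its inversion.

Bb major ninth, first inversion

Reducing to letter names: D, F, A, C, Bb. These stack in thirds as Bb–D–F–A–C — a Bb major ninth chord.
With the third (D) in the bass, the chord is in first inversion.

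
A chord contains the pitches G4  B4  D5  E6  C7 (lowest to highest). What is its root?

The distinct letter names are G, B, D, E, C. Arranged as a stack of thirds they read C–E–G–B–D, so C is the root (a C major ninth chord).

C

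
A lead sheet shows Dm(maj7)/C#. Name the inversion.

Dm(maj7)/C# means D minor-major seventh with C# in the bass. C# is the seventh of D minor-major seventh (D–F–A–C#), so this is third inversion.

third inversion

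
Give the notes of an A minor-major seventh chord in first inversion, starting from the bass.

C, E, G#, A

A minor-major seventh is A–C–E–G#. First inversion puts the third (C) in the bass, with the remaining tones above: C, E, G#, A.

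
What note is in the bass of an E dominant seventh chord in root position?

The root of E dominant seventh (E–G#–B–D) is E; that is the bass in root position.

E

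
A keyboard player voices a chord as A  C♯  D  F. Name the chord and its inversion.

D minor-major seventh, second inversion

Reducing to letter names: A, C#, D, F. These stack in thirds as D–F–A–C# — a D minor-major seventh chord.
A is the fifth of D minor-major seventh; fifth in the bass means second inversion (figured bass 4/3).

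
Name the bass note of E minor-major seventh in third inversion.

E minor-major seventh is E–G–B–D#. Third inversion places the seventh in the bass: D#.

D#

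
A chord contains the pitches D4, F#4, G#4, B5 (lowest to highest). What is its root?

The distinct letter names are D, F#, G#, B. Arranged as a stack of thirds they read G#–B–D–F#, so G# is the root (a G# half-diminished seventh chord).

G#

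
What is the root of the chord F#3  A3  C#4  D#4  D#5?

D#

Reordering F#, A, C#, D# into stacked thirds gives D#–F#–A–C#; the bottom of that stack, D#, is the root.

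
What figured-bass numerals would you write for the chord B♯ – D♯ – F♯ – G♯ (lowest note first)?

The notes B#, D#, F#, G# stack in thirds as G#–B#–D#–F# — a G# dominant seventh chord. The bass B# is the third, so this is first inversion: figured 6/5.

6/5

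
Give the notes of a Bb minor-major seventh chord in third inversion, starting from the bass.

A, Bb, Db, F

The chord tones are Bb–Db–F–A. With the seventh (A) lowest for third inversion: A, Bb, Db, F.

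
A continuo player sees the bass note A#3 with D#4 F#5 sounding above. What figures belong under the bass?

6/4

The notes A#, D#, F# stack in thirds as D#–F#–A# — a D# minor triad. The bass A# is the fifth, so this is second inversion: figured 6/4.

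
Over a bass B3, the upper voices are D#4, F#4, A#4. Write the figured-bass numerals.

7

The notes B, D#, F#, A# stack in thirds as B–D#–F#–A# — a B major seventh chord. The bass B is the root, so this is root position: figured 7.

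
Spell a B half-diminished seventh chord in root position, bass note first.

The chord tones are B–D–F–A. With the root (B) lowest for root position: B, D, F, A.

B, D, F, A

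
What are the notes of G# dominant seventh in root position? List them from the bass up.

G# dominant seventh is G#–B#–D#–F#. Root position puts the root (G#) in the bass, with the remaining tones above: G#, B#, D#, F#.

G#, B#, D#, F#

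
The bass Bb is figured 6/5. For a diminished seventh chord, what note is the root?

G

The figures 6/5 mean the third of the chord is in the bass. If Bb is the third of a diminished seventh chord, the root is G (chord tones G–Bb–Db–Fb).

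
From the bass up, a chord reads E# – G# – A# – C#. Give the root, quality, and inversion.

The distinct note names are E#, G#, A#, C#. Stacked in thirds they read A#–C#–E#–G#, which is a minor seventh chord on A#.
With the fifth (E#) in the bass, the chord is in second inversion (figured bass 4/3).

A# minor seventh, second inversion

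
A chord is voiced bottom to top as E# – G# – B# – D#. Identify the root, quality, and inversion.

The distinct note names are E#, G#, B#, D#. Stacked in thirds they read E#–G#–B#–D#, which is a minor seventh chord on E#.
E# is the root of E# minor seventh; root in the bass means root position (figured bass 7).

E# minor seventh, root position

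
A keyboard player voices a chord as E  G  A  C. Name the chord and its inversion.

Reducing to letter names: E, G, A, C. These stack in thirds as A–C–E–G — an A minor seventh chord.
With the fifth (E) in the bass, the chord is in second inversion (figured bass 4/3).

A minor seventh, second inversion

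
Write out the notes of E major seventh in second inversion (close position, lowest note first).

B, D#, E, G#

The chord tones are E–G#–B–D#. With the fifth (B) lowest for second inversion: B, D#, E, G#.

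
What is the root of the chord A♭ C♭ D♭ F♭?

Ab, Cb, Db, Fb are the tones of a Db minor seventh chord (Db–Fb–Ab–Cb), making Db the root.

Db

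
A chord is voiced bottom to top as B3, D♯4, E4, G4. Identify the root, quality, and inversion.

E minor-major seventh, second inversion

Reducing to letter names: B, D#, E, G. These stack in thirds as E–G–B–D# — an E minor-major seventh chord.
With the fifth (B) in the bass, the chord is in second inversion (figured bass 4/3).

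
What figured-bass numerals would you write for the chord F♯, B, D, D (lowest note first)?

The notes F#, B, D stack in thirds as B–D–F# — a B minor triad. The bass F# is the fifth, so this is second inversion: figured 6/4.

6/4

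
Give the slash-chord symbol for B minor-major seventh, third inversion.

Bm(maj7)/A#

Third inversion of B minor-major seventh has the seventh (A#) in the bass. As a slash chord: Bm(maj7)/A#.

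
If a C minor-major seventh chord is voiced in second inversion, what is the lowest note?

G

In second inversion the fifth is lowest. For C minor-major seventh (C–Eb–G–B) that is G.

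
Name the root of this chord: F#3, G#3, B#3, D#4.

Reordering F#, G#, B#, D# into stacked thirds gives G#–B#–D#–F#; the bottom of that stack, G#, is the root.

G#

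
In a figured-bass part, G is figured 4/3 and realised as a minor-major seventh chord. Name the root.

C

The figures 4/3 mean the fifth of the chord is in the bass. If G is the fifth of a minor-major seventh chord, the root is C (chord tones C–Eb–G–B).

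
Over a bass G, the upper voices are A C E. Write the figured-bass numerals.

The notes G, A, C, E stack in thirds as A–C–E–G — an A minor seventh chord. The bass G is the seventh, so this is third inversion: figured 4/2.

4/2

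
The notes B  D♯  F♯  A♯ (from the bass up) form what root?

B

B, D#, F#, A# are the tones of a B major seventh chord (B–D#–F#–A#), making B the root.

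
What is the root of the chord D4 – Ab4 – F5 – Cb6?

D, Ab, F, Cb are the tones of a D diminished seventh chord (D–F–Ab–Cb), making D the root.

D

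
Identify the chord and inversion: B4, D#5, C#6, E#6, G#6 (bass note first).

C# dominant ninth, third inversion

The distinct note names are B, D#, C#, E#, G#. Stacked in thirds they read C#–E#–G#–B–D#, which is a dominant ninth chord on C#.
The lowest note is B, the seventh of the chord, so this is third inversion.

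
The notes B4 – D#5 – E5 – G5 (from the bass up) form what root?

B, D#, E, G are the tones of an E minor-major seventh chord (E–G–B–D#), making E the root.

E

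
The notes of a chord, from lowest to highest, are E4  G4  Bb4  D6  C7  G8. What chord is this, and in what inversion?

C dominant ninth, first inversion

Reducing to letter names: E, G, Bb, D, C. These stack in thirds as C–E–G–Bb–D — a C dominant ninth chord.
E is the third of C dominant ninth; third in the bass means first inversion.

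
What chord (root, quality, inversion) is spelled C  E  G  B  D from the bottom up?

The pitch classes C, E, G, B, D arrange in thirds as C–E–G–B–D: a C major ninth chord.
C is the root of C major ninth; root in the bass means root position.

C major ninth, root position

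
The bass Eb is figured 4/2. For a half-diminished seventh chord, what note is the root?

The figures 4/2 mean the seventh of the chord is in the bass. If Eb is the seventh of a half-diminished seventh chord, the root is F (chord tones F–Ab–Cb–Eb).

F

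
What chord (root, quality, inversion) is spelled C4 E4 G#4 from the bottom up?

C augmented, root position

The pitch classes C, E, G# arrange in thirds as C–E–G#: a C augmented triad.
C is the root of C augmented; root in the bass means root position (figured bass 5/3).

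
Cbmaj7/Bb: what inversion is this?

Cbmaj7/Bb means Cb major seventh with Bb in the bass. Bb is the seventh of Cb major seventh (Cb–Eb–Gb–Bb), so this is third inversion.

third inversion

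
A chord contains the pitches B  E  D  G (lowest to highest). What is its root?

B, E, D, G are the tones of an E minor seventh chord (E–G–B–D), making E the root.

E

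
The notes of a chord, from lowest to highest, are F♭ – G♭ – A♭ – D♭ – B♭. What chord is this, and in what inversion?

The pitch classes Fb, Gb, Ab, Db, Bb arrange in thirds as Gb–Bb–Db–Fb–Ab: a Gb dominant ninth chord.
Fb is the seventh of Gb dominant ninth; seventh in the bass means third inversion.

Gb dominant ninth, third inversion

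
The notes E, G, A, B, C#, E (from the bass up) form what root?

A

Reordering E, G, A, B, C# into stacked thirds gives A–C#–E–G–B; the bottom of that stack, A, is the root.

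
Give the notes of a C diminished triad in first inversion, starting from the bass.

Eb, Gb, C

Spelling C diminished: C–Eb–Gb. In first inversion the third is bass, giving Eb, Gb, C from the bottom.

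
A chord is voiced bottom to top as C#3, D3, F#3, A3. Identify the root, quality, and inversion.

D major seventh, third inversion

The distinct note names are C#, D, F#, A. Stacked in thirds they read D–F#–A–C#, which is a major seventh chord on D.
With the seventh (C#) in the bass, the chord is in third inversion (figured bass 4/2).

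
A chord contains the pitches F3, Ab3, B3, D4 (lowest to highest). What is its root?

F, Ab, B, D are the tones of a B diminished seventh chord (B–D–F–Ab), making B the root.

B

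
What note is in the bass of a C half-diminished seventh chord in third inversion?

Bb

In third inversion the seventh is lowest. For C half-diminished seventh (C–Eb–Gb–Bb) that is Bb.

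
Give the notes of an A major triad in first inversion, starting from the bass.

C#, E, A

The chord tones are A–C#–E. With the third (C#) lowest for first inversion: C#, E, A.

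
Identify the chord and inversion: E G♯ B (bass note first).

E major, root position

The distinct note names are E, G#, B. Stacked in thirds they read E–G#–B, which is a major triad on E.
The lowest note is E, the root of the chord, so this is root position (figured bass 5/3).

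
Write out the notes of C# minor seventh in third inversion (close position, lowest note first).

Spelling C# minor seventh: C#–E–G#–B. In third inversion the seventh is bass, giving B, C#, E, G# from the bottom.

B, C#, E, G#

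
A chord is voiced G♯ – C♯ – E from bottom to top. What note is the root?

C#

The distinct letter names are G#, C#, E. Arranged as a stack of thirds they read C#–E–G#, so C# is the root (a C# minor triad).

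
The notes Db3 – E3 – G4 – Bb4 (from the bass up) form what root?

E

The distinct letter names are Db, E, G, Bb. Arranged as a stack of thirds they read E–G–Bb–Db, so E is the root (an E diminished seventh chord).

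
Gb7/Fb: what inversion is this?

third inversion

Gb7/Fb means Gb dominant seventh with Fb in the bass. Fb is the seventh of Gb dominant seventh (Gb–Bb–Db–Fb), so this is third inversion.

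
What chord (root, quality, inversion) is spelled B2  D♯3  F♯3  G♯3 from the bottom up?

The distinct note names are B, D#, F#, G#. Stacked in thirds they read G#–B–D#–F#, which is a minor seventh chord on G#.
With the third (B) in the bass, the chord is in first inversion (figured bass 6/5).

G# minor seventh, first inversion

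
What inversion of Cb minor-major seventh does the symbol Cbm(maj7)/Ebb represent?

first inversion

Cbm(maj7)/Ebb means Cb minor-major seventh with Ebb in the bass. Ebb is the third of Cb minor-major seventh (Cb–Ebb–Gb–Bb), so this is first inversion.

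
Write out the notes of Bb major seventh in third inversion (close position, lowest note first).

A, Bb, D, F

Spelling Bb major seventh: Bb–D–F–A. In third inversion the seventh is bass, giving A, Bb, D, F from the bottom.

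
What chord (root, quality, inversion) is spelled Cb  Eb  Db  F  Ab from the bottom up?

Db dominant ninth, third inversion

Reducing to letter names: Cb, Eb, Db, F, Ab. These stack in thirds as Db–F–Ab–Cb–Eb — a Db dominant ninth chord.
With the seventh (Cb) in the bass, the chord is in third inversion.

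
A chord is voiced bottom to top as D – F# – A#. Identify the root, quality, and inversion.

D augmented, root position

Reducing to letter names: D, F#, A#. These stack in thirds as D–F#–A# — a D augmented triad.
With the root (D) in the bass, the chord is in root position (figured bass 5/3).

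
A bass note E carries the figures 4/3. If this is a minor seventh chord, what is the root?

The figures 4/3 mean the fifth of the chord is in the bass. If E is the fifth of a minor seventh chord, the root is A (chord tones A–C–E–G).

A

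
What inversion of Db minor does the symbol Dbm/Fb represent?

first inversion

Dbm/Fb means Db minor with Fb in the bass. Fb is the third of Db minor (Db–Fb–Ab), so this is first inversion.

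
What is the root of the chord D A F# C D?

Reordering D, A, F#, C into stacked thirds gives D–F#–A–C; the bottom of that stack, D, is the root.

D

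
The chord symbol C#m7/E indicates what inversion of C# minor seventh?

C#m7/E means C# minor seventh with E in the bass. E is the third of C# minor seventh (C#–E–G#–B), so this is first inversion.

first inversion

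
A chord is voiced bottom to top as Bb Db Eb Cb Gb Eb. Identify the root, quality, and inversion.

Cb major ninth, third inversion

The distinct note names are Bb, Db, Eb, Cb, Gb. Stacked in thirds they read Cb–Eb–Gb–Bb–Db, which is a major ninth chord on Cb.
With the seventh (Bb) in the bass, the chord is in third inversion.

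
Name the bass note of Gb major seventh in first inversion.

The third of Gb major seventh (Gb–Bb–Db–F) is Bb; that is the bass in first inversion.

Bb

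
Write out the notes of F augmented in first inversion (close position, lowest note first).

The chord tones are F–A–C#. With the third (A) lowest for first inversion: A, C#, F.

A, C#, F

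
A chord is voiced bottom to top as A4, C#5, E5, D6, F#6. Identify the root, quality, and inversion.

The distinct note names are A, C#, E, D, F#. Stacked in thirds they read D–F#–A–C#–E, which is a major ninth chord on D.
The lowest note is A, the fifth of the chord, so this is second inversion.

D major ninth, second inversion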